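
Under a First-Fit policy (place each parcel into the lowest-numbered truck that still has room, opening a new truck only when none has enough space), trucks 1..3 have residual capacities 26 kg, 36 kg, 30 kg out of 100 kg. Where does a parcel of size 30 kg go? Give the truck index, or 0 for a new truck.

2

Trucks with room: truck 2 (36 kg), truck 3 (30 kg).
The first with room is truck 2.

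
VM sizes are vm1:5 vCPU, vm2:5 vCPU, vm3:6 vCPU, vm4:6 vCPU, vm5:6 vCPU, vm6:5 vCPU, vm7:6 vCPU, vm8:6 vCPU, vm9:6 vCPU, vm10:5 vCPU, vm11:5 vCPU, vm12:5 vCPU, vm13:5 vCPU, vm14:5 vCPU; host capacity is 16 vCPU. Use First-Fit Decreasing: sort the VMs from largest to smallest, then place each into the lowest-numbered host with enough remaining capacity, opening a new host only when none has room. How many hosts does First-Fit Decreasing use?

6

Sorted descending: 6, 6, 6, 6, 6, 6, 5, 5, 5, 5, 5, 5, 5, 5.
Put 6 vCPU in host 1; 10 vCPU remain.
Put 6 vCPU in host 1; 4 vCPU remain.
Put 6 vCPU in host 2; 10 vCPU remain.
Put 6 vCPU in host 2; 4 vCPU remain.
Put 6 vCPU in host 3; 10 vCPU remain.
Put 6 vCPU in host 3; 4 vCPU remain.
Put 5 vCPU in host 4; 11 vCPU remain.
Put 5 vCPU in host 4; 6 vCPU remain.
Put 5 vCPU in host 4; 1 vCPU remain.
Put 5 vCPU in host 5; 11 vCPU remain.
Put 5 vCPU in host 5; 6 vCPU remain.
Put 5 vCPU in host 5; 1 vCPU remain.
Put 5 vCPU in host 6; 11 vCPU remain.
Put 5 vCPU in host 6; 6 vCPU remain.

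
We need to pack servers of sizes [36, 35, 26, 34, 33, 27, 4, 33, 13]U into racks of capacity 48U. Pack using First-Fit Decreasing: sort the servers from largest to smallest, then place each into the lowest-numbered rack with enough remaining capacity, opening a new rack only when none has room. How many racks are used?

7 racks

Sorted descending: 36, 35, 34, 33, 33, 27, 26, 13, 4.
rack 1: place 36U, 12U left
rack 2: place 35U, 13U left
rack 3: place 34U, 14U left
rack 4: place 33U, 15U left
rack 5: place 33U, 15U left
rack 6: place 27U, 21U left
rack 7: place 26U, 22U left
rack 2: place 13U, 0U left
rack 1: place 4U, 8U left
Final racks: [36,4] [35,13] [34] [33] [33] [27] [26].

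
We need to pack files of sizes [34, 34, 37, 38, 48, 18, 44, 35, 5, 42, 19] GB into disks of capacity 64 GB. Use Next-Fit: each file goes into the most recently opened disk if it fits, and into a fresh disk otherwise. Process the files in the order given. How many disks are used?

8 disks

34 GB → disk 1 (remaining 30 GB)
34 GB → disk 2 (remaining 30 GB)
37 GB → disk 3 (remaining 27 GB)
38 GB → disk 4 (remaining 26 GB)
48 GB → disk 5 (remaining 16 GB)
18 GB → disk 6 (remaining 46 GB)
44 GB → disk 6 (remaining 2 GB)
35 GB → disk 7 (remaining 29 GB)
5 GB → disk 7 (remaining 24 GB)
42 GB → disk 8 (remaining 22 GB)
19 GB → disk 8 (remaining 3 GB)
Final disks: [34] [34] [37] [38] [48] [18,44] [35,5] [42,19].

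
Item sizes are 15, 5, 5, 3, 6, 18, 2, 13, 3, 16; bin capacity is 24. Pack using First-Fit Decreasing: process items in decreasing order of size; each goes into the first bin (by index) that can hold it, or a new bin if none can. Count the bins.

4

Sorted descending: 18, 16, 15, 13, 6, 5, 5, 3, 3, 2.
bin 1: place 18, 6 left
bin 2: place 16, 8 left
bin 3: place 15, 9 left
bin 4: place 13, 11 left
bin 1: place 6, 0 left
bin 2: place 5, 3 left
bin 3: place 5, 4 left
bin 2: place 3, 0 left
bin 3: place 3, 1 left
bin 4: place 2, 9 left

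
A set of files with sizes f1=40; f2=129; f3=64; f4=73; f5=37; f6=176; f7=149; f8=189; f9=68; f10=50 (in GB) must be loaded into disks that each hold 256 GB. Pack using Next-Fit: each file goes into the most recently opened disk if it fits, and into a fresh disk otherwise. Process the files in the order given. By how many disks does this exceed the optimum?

Next-Fit: [40,129,64] [73,37] [176] [149] [189] [68,50] → 6 disks.
Total size 975 GB; any packing needs at least ⌈975/256⌉ = 4 disks.
An optimal packing achieves that bound: [189,64] [176,73] [149,68,37] [129,50,40] → 4 disks.
Excess: 6 − 4 = 2.

2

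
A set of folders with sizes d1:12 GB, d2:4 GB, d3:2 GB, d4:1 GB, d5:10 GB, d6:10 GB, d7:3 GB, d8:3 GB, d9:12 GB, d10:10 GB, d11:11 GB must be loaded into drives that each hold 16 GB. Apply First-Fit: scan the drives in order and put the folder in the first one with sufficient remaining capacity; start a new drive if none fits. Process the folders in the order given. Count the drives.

drive 1: place d1 (12 GB), 4 GB left
drive 1: place d2 (4 GB), 0 GB left
drive 2: place d3 (2 GB), 14 GB left
drive 2: place d4 (1 GB), 13 GB left
drive 2: place d5 (10 GB), 3 GB left
drive 3: place d6 (10 GB), 6 GB left
drive 2: place d7 (3 GB), 0 GB left
drive 3: place d8 (3 GB), 3 GB left
drive 4: place d9 (12 GB), 4 GB left
drive 5: place d10 (10 GB), 6 GB left
drive 6: place d11 (11 GB), 5 GB left
Final drives: [12,4] [2,1,10,3] [10,3] [12] [10] [11].

6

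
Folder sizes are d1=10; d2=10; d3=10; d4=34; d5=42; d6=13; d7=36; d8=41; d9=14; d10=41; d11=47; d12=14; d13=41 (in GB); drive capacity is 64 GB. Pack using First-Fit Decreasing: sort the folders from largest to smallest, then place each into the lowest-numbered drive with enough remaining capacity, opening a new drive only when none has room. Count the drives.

7 drives

Sorted descending: 47, 42, 41, 41, 41, 36, 34, 14, 14, 13, 10, 10, 10.
47 GB → drive 1 (remaining 17 GB)
42 GB → drive 2 (remaining 22 GB)
41 GB → drive 3 (remaining 23 GB)
41 GB → drive 4 (remaining 23 GB)
41 GB → drive 5 (remaining 23 GB)
36 GB → drive 6 (remaining 28 GB)
34 GB → drive 7 (remaining 30 GB)
14 GB → drive 1 (remaining 3 GB)
14 GB → drive 2 (remaining 8 GB)
13 GB → drive 3 (remaining 10 GB)
10 GB → drive 3 (remaining 0 GB)
10 GB → drive 4 (remaining 13 GB)
10 GB → drive 4 (remaining 3 GB)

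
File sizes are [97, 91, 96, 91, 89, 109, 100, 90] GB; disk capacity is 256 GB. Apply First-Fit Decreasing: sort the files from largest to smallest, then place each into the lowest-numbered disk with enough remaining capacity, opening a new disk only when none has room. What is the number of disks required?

4

Sorted descending: 109, 100, 97, 96, 91, 91, 90, 89.
Put 109 GB in disk 1; 147 GB remain.
Put 100 GB in disk 1; 47 GB remain.
Put 97 GB in disk 2; 159 GB remain.
Put 96 GB in disk 2; 63 GB remain.
Put 91 GB in disk 3; 165 GB remain.
Put 91 GB in disk 3; 74 GB remain.
Put 90 GB in disk 4; 166 GB remain.
Put 89 GB in disk 4; 77 GB remain.
Final disks: [109,100] [97,96] [91,91] [90,89].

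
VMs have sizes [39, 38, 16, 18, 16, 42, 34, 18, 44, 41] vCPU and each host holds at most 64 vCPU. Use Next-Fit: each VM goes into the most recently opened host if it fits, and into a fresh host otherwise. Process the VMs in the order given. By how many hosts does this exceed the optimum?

1

Next-Fit: [39] [38,16] [18,16] [42] [34,18] [44] [41] → 7 hosts.
6 VMs exceed 32 vCPU (half the capacity), and no two of those can share a host, so at least 6 hosts are needed.
An optimal packing achieves that bound: [44,18] [42,18] [41,16] [39,16] [38] [34] → 6 hosts.
Excess: 7 − 6 = 1.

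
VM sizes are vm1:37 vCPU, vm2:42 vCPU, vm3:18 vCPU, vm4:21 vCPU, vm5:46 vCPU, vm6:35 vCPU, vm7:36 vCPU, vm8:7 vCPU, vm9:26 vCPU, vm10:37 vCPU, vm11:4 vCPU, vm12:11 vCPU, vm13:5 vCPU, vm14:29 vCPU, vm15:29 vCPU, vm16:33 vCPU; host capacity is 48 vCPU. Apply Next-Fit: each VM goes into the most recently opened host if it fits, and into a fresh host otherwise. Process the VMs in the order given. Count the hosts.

11

host 1: place vm1 (37 vCPU), 11 vCPU left
host 2: place vm2 (42 vCPU), 6 vCPU left
host 3: place vm3 (18 vCPU), 30 vCPU left
host 3: place vm4 (21 vCPU), 9 vCPU left
host 4: place vm5 (46 vCPU), 2 vCPU left
host 5: place vm6 (35 vCPU), 13 vCPU left
host 6: place vm7 (36 vCPU), 12 vCPU left
host 6: place vm8 (7 vCPU), 5 vCPU left
host 7: place vm9 (26 vCPU), 22 vCPU left
host 8: place vm10 (37 vCPU), 11 vCPU left
host 8: place vm11 (4 vCPU), 7 vCPU left
host 9: place vm12 (11 vCPU), 37 vCPU left
host 9: place vm13 (5 vCPU), 32 vCPU left
host 9: place vm14 (29 vCPU), 3 vCPU left
host 10: place vm15 (29 vCPU), 19 vCPU left
host 11: place vm16 (33 vCPU), 15 vCPU left
Final hosts: [37] [42] [18,21] [46] [35] [36,7] [26] [37,4] [11,5,29] [29] [33].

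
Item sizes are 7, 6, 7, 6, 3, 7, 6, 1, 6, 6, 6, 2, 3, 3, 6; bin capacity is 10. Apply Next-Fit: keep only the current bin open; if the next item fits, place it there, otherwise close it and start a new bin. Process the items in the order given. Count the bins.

11

Put 7 in bin 1; 3 remain.
Put 6 in bin 2; 4 remain.
Put 7 in bin 3; 3 remain.
Put 6 in bin 4; 4 remain.
Put 3 in bin 4; 1 remain.
Put 7 in bin 5; 3 remain.
Put 6 in bin 6; 4 remain.
Put 1 in bin 6; 3 remain.
Put 6 in bin 7; 4 remain.
Put 6 in bin 8; 4 remain.
Put 6 in bin 9; 4 remain.
Put 2 in bin 9; 2 remain.
Put 3 in bin 10; 7 remain.
Put 3 in bin 10; 4 remain.
Put 6 in bin 11; 4 remain.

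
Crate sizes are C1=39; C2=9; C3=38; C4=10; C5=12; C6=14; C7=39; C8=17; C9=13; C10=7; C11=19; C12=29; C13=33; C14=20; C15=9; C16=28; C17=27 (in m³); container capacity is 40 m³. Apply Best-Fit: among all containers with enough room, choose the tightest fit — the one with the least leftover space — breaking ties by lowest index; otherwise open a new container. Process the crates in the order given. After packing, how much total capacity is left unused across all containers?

77

Put C1 (39 m³) in container 1; 1 m³ remain.
Put C2 (9 m³) in container 2; 31 m³ remain.
Put C3 (38 m³) in container 3; 2 m³ remain.
Put C4 (10 m³) in container 2; 21 m³ remain.
Put C5 (12 m³) in container 2; 9 m³ remain.
Put C6 (14 m³) in container 4; 26 m³ remain.
Put C7 (39 m³) in container 5; 1 m³ remain.
Put C8 (17 m³) in container 4; 9 m³ remain.
Put C9 (13 m³) in container 6; 27 m³ remain.
Put C10 (7 m³) in container 2; 2 m³ remain.
Put C11 (19 m³) in container 6; 8 m³ remain.
Put C12 (29 m³) in container 7; 11 m³ remain.
Put C13 (33 m³) in container 8; 7 m³ remain.
Put C14 (20 m³) in container 9; 20 m³ remain.
Put C15 (9 m³) in container 4; 0 m³ remain.
Put C16 (28 m³) in container 10; 12 m³ remain.
Put C17 (27 m³) in container 11; 13 m³ remain.
11 containers × 40 m³ = 440 m³; used 363 m³; unused 77 m³.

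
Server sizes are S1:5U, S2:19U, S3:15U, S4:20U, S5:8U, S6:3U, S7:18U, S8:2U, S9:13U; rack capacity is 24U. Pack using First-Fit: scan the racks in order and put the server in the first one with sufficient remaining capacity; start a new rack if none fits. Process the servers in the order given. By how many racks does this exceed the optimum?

First-Fit: [5,19] [15,8] [20,3] [18,2] [13] → 5 racks.
Total size 103U; any packing needs at least ⌈103/24⌉ = 5 racks.
So 5 is already optimal.

0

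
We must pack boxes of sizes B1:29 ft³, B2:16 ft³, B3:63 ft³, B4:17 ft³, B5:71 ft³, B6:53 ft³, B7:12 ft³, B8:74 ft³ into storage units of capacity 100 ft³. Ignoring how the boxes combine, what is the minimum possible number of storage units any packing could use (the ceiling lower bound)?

4

Total size = 29 + 16 + 63 + 17 + 71 + 53 + 12 + 74 = 335 ft³.
⌈335 / 100⌉ = 4.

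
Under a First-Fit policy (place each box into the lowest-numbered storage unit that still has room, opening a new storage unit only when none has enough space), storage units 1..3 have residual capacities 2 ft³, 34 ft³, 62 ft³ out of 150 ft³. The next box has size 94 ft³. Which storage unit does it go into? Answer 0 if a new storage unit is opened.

No storage unit has ≥ 94 ft³ free, so a new storage unit is opened.

0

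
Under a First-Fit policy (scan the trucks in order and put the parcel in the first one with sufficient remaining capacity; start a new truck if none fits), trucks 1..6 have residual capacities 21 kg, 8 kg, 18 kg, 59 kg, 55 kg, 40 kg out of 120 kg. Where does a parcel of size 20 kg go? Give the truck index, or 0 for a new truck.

Trucks with room: truck 1 (21 kg), truck 4 (59 kg), truck 5 (55 kg), truck 6 (40 kg).
The first with room is truck 1.

1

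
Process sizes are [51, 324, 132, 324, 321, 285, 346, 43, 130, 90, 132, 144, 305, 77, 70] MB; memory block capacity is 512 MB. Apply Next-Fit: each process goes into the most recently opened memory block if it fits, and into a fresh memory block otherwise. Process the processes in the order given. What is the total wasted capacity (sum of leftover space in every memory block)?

51 MB → memory block 1 (remaining 461 MB)
324 MB → memory block 1 (remaining 137 MB)
132 MB → memory block 1 (remaining 5 MB)
324 MB → memory block 2 (remaining 188 MB)
321 MB → memory block 3 (remaining 191 MB)
285 MB → memory block 4 (remaining 227 MB)
346 MB → memory block 5 (remaining 166 MB)
43 MB → memory block 5 (remaining 123 MB)
130 MB → memory block 6 (remaining 382 MB)
90 MB → memory block 6 (remaining 292 MB)
132 MB → memory block 6 (remaining 160 MB)
144 MB → memory block 6 (remaining 16 MB)
305 MB → memory block 7 (remaining 207 MB)
77 MB → memory block 7 (remaining 130 MB)
70 MB → memory block 7 (remaining 60 MB)
7 memory blocks × 512 MB = 3584 MB; used 2774 MB; unused 810 MB.

810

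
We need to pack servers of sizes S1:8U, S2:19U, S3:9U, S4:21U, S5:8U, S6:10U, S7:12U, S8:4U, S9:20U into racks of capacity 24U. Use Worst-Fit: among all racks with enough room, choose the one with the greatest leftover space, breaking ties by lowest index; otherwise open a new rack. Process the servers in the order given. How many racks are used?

6

S1 (8U) → rack 1 (remaining 16U)
S2 (19U) → rack 2 (remaining 5U)
S3 (9U) → rack 1 (remaining 7U)
S4 (21U) → rack 3 (remaining 3U)
S5 (8U) → rack 4 (remaining 16U)
S6 (10U) → rack 4 (remaining 6U)
S7 (12U) → rack 5 (remaining 12U)
S8 (4U) → rack 5 (remaining 8U)
S9 (20U) → rack 6 (remaining 4U)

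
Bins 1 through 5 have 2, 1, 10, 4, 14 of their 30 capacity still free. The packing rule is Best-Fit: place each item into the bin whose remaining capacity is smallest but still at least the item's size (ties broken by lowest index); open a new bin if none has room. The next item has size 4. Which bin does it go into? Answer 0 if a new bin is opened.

4

Bins with room: bin 3 (10), bin 4 (4), bin 5 (14).
Tightest fit is bin 4 with 4 free.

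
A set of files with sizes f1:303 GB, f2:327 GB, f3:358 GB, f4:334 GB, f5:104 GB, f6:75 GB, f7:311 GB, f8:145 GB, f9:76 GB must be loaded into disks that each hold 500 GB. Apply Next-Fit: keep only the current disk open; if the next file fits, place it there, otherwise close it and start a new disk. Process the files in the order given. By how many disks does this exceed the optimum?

1

Next-Fit: [303] [327] [358] [334,104] [75,311] [145,76] → 6 disks.
Total size 2033 GB; any packing needs at least ⌈2033/500⌉ = 5 disks.
An optimal packing achieves that bound: [358,104] [334,145] [327,76,75] [311] [303] → 5 disks.
Excess: 6 − 5 = 1.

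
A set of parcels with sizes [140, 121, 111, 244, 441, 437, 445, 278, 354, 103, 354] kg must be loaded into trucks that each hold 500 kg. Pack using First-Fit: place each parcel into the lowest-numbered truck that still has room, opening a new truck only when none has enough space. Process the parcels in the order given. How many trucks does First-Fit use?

Put 140 kg in truck 1; 360 kg remain.
Put 121 kg in truck 1; 239 kg remain.
Put 111 kg in truck 1; 128 kg remain.
Put 244 kg in truck 2; 256 kg remain.
Put 441 kg in truck 3; 59 kg remain.
Put 437 kg in truck 4; 63 kg remain.
Put 445 kg in truck 5; 55 kg remain.
Put 278 kg in truck 6; 222 kg remain.
Put 354 kg in truck 7; 146 kg remain.
Put 103 kg in truck 1; 25 kg remain.
Put 354 kg in truck 8; 146 kg remain.

8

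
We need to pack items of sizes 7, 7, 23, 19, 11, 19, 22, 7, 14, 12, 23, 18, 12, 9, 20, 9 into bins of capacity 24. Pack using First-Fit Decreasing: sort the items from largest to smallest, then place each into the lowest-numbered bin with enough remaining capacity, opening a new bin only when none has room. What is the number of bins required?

Sorted descending: 23, 23, 22, 20, 19, 19, 18, 14, 12, 12, 11, 9, 9, 7, 7, 7.
bin 1: place 23, 1 left
bin 2: place 23, 1 left
bin 3: place 22, 2 left
bin 4: place 20, 4 left
bin 5: place 19, 5 left
bin 6: place 19, 5 left
bin 7: place 18, 6 left
bin 8: place 14, 10 left
bin 9: place 12, 12 left
bin 9: place 12, 0 left
bin 10: place 11, 13 left
bin 8: place 9, 1 left
bin 10: place 9, 4 left
bin 11: place 7, 17 left
bin 11: place 7, 10 left
bin 11: place 7, 3 left

11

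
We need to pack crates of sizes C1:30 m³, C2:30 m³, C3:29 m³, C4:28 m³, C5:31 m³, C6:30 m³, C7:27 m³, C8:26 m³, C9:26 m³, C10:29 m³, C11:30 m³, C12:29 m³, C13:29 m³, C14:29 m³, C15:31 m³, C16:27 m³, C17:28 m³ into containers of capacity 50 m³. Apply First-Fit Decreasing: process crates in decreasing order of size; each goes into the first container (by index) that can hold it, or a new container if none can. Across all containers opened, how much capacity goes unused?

Sorted descending: 31, 31, 30, 30, 30, 30, 29, 29, 29, 29, 29, 28, 28, 27, 27, 26, 26.
31 m³ → container 1 (remaining 19 m³)
31 m³ → container 2 (remaining 19 m³)
30 m³ → container 3 (remaining 20 m³)
30 m³ → container 4 (remaining 20 m³)
30 m³ → container 5 (remaining 20 m³)
30 m³ → container 6 (remaining 20 m³)
29 m³ → container 7 (remaining 21 m³)
29 m³ → container 8 (remaining 21 m³)
29 m³ → container 9 (remaining 21 m³)
29 m³ → container 10 (remaining 21 m³)
29 m³ → container 11 (remaining 21 m³)
28 m³ → container 12 (remaining 22 m³)
28 m³ → container 13 (remaining 22 m³)
27 m³ → container 14 (remaining 23 m³)
27 m³ → container 15 (remaining 23 m³)
26 m³ → container 16 (remaining 24 m³)
26 m³ → container 17 (remaining 24 m³)
17 containers × 50 m³ = 850 m³; used 489 m³; unused 361 m³.

361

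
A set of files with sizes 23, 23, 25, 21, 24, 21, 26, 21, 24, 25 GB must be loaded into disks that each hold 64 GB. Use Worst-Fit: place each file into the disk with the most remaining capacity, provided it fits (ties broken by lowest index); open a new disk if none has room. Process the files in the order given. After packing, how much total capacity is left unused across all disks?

Put 23 GB in disk 1; 41 GB remain.
Put 23 GB in disk 1; 18 GB remain.
Put 25 GB in disk 2; 39 GB remain.
Put 21 GB in disk 2; 18 GB remain.
Put 24 GB in disk 3; 40 GB remain.
Put 21 GB in disk 3; 19 GB remain.
Put 26 GB in disk 4; 38 GB remain.
Put 21 GB in disk 4; 17 GB remain.
Put 24 GB in disk 5; 40 GB remain.
Put 25 GB in disk 5; 15 GB remain.
5 disks × 64 GB = 320 GB; used 233 GB; unused 87 GB.

87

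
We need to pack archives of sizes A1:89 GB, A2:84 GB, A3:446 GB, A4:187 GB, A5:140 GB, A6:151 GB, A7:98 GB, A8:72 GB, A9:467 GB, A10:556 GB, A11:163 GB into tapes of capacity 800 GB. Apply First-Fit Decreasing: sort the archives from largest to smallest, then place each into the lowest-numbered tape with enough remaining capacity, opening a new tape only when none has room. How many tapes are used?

4 tapes

Sorted descending: 556, 467, 446, 187, 163, 151, 140, 98, 89, 84, 72.
Put 556 GB in tape 1; 244 GB remain.
Put 467 GB in tape 2; 333 GB remain.
Put 446 GB in tape 3; 354 GB remain.
Put 187 GB in tape 1; 57 GB remain.
Put 163 GB in tape 2; 170 GB remain.
Put 151 GB in tape 2; 19 GB remain.
Put 140 GB in tape 3; 214 GB remain.
Put 98 GB in tape 3; 116 GB remain.
Put 89 GB in tape 3; 27 GB remain.
Put 84 GB in tape 4; 716 GB remain.
Put 72 GB in tape 4; 644 GB remain.
Final tapes: [556,187] [467,163,151] [446,140,98,89] [84,72].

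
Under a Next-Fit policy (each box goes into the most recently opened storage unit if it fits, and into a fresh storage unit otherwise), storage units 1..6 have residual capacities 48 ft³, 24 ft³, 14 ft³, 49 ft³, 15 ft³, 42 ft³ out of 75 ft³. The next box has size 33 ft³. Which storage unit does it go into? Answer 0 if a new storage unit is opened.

Next-Fit only looks at storage unit 6, which has 42 ft³ free.
33 ft³ fits there.

6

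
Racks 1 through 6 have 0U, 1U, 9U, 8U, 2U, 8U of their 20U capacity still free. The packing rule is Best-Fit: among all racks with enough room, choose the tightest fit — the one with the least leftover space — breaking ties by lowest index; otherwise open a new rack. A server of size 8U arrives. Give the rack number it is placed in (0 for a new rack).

4

Racks with room: rack 3 (9U), rack 4 (8U), rack 6 (8U).
Tightest fit is rack 4 with 8U free.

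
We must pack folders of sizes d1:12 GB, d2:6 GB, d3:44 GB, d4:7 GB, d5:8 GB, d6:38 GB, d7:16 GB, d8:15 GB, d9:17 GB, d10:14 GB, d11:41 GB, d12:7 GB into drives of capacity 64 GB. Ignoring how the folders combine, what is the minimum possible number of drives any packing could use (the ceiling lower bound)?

4 drives

Total size = 12 + 6 + 44 + 7 + 8 + 38 + 16 + 15 + 17 + 14 + 41 + 7 = 225 GB.
⌈225 / 64⌉ = 4.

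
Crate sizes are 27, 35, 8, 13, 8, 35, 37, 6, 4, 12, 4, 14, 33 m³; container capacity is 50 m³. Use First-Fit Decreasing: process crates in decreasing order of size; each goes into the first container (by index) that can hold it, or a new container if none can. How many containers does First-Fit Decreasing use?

Sorted descending: 37, 35, 35, 33, 27, 14, 13, 12, 8, 8, 6, 4, 4.
Put 37 m³ in container 1; 13 m³ remain.
Put 35 m³ in container 2; 15 m³ remain.
Put 35 m³ in container 3; 15 m³ remain.
Put 33 m³ in container 4; 17 m³ remain.
Put 27 m³ in container 5; 23 m³ remain.
Put 14 m³ in container 2; 1 m³ remain.
Put 13 m³ in container 1; 0 m³ remain.
Put 12 m³ in container 3; 3 m³ remain.
Put 8 m³ in container 4; 9 m³ remain.
Put 8 m³ in container 4; 1 m³ remain.
Put 6 m³ in container 5; 17 m³ remain.
Put 4 m³ in container 5; 13 m³ remain.
Put 4 m³ in container 5; 9 m³ remain.
Final containers: [37,13] [35,14] [35,12] [33,8,8] [27,6,4,4].

5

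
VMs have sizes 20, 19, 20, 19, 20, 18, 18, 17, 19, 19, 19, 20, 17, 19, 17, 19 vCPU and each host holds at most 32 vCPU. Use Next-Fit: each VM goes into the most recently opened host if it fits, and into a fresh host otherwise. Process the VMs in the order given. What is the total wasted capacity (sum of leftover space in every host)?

212

Put 20 vCPU in host 1; 12 vCPU remain.
Put 19 vCPU in host 2; 13 vCPU remain.
Put 20 vCPU in host 3; 12 vCPU remain.
Put 19 vCPU in host 4; 13 vCPU remain.
Put 20 vCPU in host 5; 12 vCPU remain.
Put 18 vCPU in host 6; 14 vCPU remain.
Put 18 vCPU in host 7; 14 vCPU remain.
Put 17 vCPU in host 8; 15 vCPU remain.
Put 19 vCPU in host 9; 13 vCPU remain.
Put 19 vCPU in host 10; 13 vCPU remain.
Put 19 vCPU in host 11; 13 vCPU remain.
Put 20 vCPU in host 12; 12 vCPU remain.
Put 17 vCPU in host 13; 15 vCPU remain.
Put 19 vCPU in host 14; 13 vCPU remain.
Put 17 vCPU in host 15; 15 vCPU remain.
Put 19 vCPU in host 16; 13 vCPU remain.
16 hosts × 32 vCPU = 512 vCPU; used 300 vCPU; unused 212 vCPU.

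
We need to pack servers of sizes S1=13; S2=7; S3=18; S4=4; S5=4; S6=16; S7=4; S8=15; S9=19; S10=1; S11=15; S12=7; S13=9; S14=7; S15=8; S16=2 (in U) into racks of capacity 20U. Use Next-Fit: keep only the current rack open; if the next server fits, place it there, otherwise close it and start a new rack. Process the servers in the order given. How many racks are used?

9

S1 (13U) → rack 1 (remaining 7U)
S2 (7U) → rack 1 (remaining 0U)
S3 (18U) → rack 2 (remaining 2U)
S4 (4U) → rack 3 (remaining 16U)
S5 (4U) → rack 3 (remaining 12U)
S6 (16U) → rack 4 (remaining 4U)
S7 (4U) → rack 4 (remaining 0U)
S8 (15U) → rack 5 (remaining 5U)
S9 (19U) → rack 6 (remaining 1U)
S10 (1U) → rack 6 (remaining 0U)
S11 (15U) → rack 7 (remaining 5U)
S12 (7U) → rack 8 (remaining 13U)
S13 (9U) → rack 8 (remaining 4U)
S14 (7U) → rack 9 (remaining 13U)
S15 (8U) → rack 9 (remaining 5U)
S16 (2U) → rack 9 (remaining 3U)
Final racks: [13,7] [18] [4,4] [16,4] [15] [19,1] [15] [7,9] [7,8,2].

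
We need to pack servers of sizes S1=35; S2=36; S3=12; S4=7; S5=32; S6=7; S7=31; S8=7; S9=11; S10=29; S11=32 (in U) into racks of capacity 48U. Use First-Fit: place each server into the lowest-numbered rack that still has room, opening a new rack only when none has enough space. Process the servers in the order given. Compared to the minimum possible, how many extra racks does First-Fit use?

First-Fit: [35,12] [36,7] [32,7,7] [31,11] [29] [32] → 6 racks.
6 servers exceed 24U (half the capacity), and no two of those can share a rack, so at least 6 racks are needed.
So 6 is already optimal.

0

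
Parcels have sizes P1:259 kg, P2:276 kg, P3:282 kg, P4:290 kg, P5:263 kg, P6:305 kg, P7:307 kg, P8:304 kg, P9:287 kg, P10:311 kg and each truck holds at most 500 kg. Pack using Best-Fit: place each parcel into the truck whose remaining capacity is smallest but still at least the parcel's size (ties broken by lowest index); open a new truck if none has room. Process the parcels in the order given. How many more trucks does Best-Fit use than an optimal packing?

0

Best-Fit: [259] [276] [282] [290] [263] [305] [307] [304] [287] [311] → 10 trucks.
10 parcels exceed 250 kg (half the capacity), and no two of those can share a truck, so at least 10 trucks are needed.
So 10 is already optimal.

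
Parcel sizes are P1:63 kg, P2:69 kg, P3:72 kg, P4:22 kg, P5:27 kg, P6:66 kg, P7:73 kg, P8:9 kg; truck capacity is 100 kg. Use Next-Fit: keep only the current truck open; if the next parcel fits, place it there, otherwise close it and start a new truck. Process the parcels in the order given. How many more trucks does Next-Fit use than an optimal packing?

Next-Fit: [63] [69] [72,22] [27,66] [73,9] → 5 trucks.
Total size 401 kg; any packing needs at least ⌈401/100⌉ = 5 trucks.
So 5 is already optimal.

0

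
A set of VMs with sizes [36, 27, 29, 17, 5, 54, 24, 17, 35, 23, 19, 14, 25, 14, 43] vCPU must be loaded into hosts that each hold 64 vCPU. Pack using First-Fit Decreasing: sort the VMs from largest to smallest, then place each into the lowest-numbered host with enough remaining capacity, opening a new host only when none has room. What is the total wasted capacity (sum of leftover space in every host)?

66

Sorted descending: 54, 43, 36, 35, 29, 27, 25, 24, 23, 19, 17, 17, 14, 14, 5.
host 1: place 54 vCPU, 10 vCPU left
host 2: place 43 vCPU, 21 vCPU left
host 3: place 36 vCPU, 28 vCPU left
host 4: place 35 vCPU, 29 vCPU left
host 4: place 29 vCPU, 0 vCPU left
host 3: place 27 vCPU, 1 vCPU left
host 5: place 25 vCPU, 39 vCPU left
host 5: place 24 vCPU, 15 vCPU left
host 6: place 23 vCPU, 41 vCPU left
host 2: place 19 vCPU, 2 vCPU left
host 6: place 17 vCPU, 24 vCPU left
host 6: place 17 vCPU, 7 vCPU left
host 5: place 14 vCPU, 1 vCPU left
host 7: place 14 vCPU, 50 vCPU left
host 1: place 5 vCPU, 5 vCPU left
7 hosts × 64 vCPU = 448 vCPU; used 382 vCPU; unused 66 vCPU.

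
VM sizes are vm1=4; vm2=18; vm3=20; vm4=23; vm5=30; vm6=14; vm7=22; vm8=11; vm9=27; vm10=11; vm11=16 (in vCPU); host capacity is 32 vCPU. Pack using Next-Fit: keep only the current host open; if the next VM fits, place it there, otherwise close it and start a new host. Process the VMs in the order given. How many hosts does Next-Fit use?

9 hosts

Put vm1 (4 vCPU) in host 1; 28 vCPU remain.
Put vm2 (18 vCPU) in host 1; 10 vCPU remain.
Put vm3 (20 vCPU) in host 2; 12 vCPU remain.
Put vm4 (23 vCPU) in host 3; 9 vCPU remain.
Put vm5 (30 vCPU) in host 4; 2 vCPU remain.
Put vm6 (14 vCPU) in host 5; 18 vCPU remain.
Put vm7 (22 vCPU) in host 6; 10 vCPU remain.
Put vm8 (11 vCPU) in host 7; 21 vCPU remain.
Put vm9 (27 vCPU) in host 8; 5 vCPU remain.
Put vm10 (11 vCPU) in host 9; 21 vCPU remain.
Put vm11 (16 vCPU) in host 9; 5 vCPU remain.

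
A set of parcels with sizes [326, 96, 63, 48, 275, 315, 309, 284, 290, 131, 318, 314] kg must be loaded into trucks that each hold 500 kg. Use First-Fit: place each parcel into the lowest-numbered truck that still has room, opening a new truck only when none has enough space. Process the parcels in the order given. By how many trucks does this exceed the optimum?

0

First-Fit: [326,96,63] [48,275,131] [315] [309] [284] [290] [318] [314] → 8 trucks.
8 parcels exceed 250 kg (half the capacity), and no two of those can share a truck, so at least 8 trucks are needed.
So 8 is already optimal.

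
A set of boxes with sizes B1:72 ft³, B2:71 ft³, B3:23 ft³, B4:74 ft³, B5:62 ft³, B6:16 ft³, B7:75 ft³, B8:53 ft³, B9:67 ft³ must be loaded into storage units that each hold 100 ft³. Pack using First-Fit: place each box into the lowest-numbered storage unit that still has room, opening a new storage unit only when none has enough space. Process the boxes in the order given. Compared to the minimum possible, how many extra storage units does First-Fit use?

0

First-Fit: [72,23] [71,16] [74] [62] [75] [53] [67] → 7 storage units.
7 boxes exceed 50 ft³ (half the capacity), and no two of those can share a storage unit, so at least 7 storage units are needed.
So 7 is already optimal.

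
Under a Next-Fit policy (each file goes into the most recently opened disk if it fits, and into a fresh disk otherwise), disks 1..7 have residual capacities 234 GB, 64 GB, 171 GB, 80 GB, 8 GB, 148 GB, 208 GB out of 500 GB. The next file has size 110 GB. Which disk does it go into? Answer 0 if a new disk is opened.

7

Next-Fit only looks at disk 7, which has 208 GB free.
110 GB fits there.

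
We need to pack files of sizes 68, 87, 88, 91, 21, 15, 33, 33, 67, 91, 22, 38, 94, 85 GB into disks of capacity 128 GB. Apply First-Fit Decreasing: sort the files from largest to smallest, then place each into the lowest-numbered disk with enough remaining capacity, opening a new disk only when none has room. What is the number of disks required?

Sorted descending: 94, 91, 91, 88, 87, 85, 68, 67, 38, 33, 33, 22, 21, 15.
Put 94 GB in disk 1; 34 GB remain.
Put 91 GB in disk 2; 37 GB remain.
Put 91 GB in disk 3; 37 GB remain.
Put 88 GB in disk 4; 40 GB remain.
Put 87 GB in disk 5; 41 GB remain.
Put 85 GB in disk 6; 43 GB remain.
Put 68 GB in disk 7; 60 GB remain.
Put 67 GB in disk 8; 61 GB remain.
Put 38 GB in disk 4; 2 GB remain.
Put 33 GB in disk 1; 1 GB remain.
Put 33 GB in disk 2; 4 GB remain.
Put 22 GB in disk 3; 15 GB remain.
Put 21 GB in disk 5; 20 GB remain.
Put 15 GB in disk 3; 0 GB remain.
Final disks: [94,33] [91,33] [91,22,15] [88,38] [87,21] [85] [68] [67].

8 disks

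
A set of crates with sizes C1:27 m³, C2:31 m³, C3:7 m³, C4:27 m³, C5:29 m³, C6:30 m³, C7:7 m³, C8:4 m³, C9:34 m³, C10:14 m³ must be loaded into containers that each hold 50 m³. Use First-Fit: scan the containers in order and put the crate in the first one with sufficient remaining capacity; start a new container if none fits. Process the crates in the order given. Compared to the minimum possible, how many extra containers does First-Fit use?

0

First-Fit: [27,7,7,4] [31,14] [27] [29] [30] [34] → 6 containers.
6 crates exceed 25 m³ (half the capacity), and no two of those can share a container, so at least 6 containers are needed.
So 6 is already optimal.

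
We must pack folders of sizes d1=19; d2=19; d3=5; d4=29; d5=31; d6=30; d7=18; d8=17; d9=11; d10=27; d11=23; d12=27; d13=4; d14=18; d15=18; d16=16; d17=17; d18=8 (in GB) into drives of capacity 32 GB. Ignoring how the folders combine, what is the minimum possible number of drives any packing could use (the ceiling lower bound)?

Total size = 19 + 19 + 5 + 29 + 31 + 30 + 18 + 17 + 11 + 27 + 23 + 27 + 4 + 18 + 18 + 16 + 17 + 8 = 337 GB.
⌈337 / 32⌉ = 11.

11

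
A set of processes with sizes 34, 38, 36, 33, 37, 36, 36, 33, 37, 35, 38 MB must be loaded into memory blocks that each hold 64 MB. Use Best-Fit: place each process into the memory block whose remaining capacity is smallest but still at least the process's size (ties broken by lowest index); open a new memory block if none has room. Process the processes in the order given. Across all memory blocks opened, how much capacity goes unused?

memory block 1: place 34 MB, 30 MB left
memory block 2: place 38 MB, 26 MB left
memory block 3: place 36 MB, 28 MB left
memory block 4: place 33 MB, 31 MB left
memory block 5: place 37 MB, 27 MB left
memory block 6: place 36 MB, 28 MB left
memory block 7: place 36 MB, 28 MB left
memory block 8: place 33 MB, 31 MB left
memory block 9: place 37 MB, 27 MB left
memory block 10: place 35 MB, 29 MB left
memory block 11: place 38 MB, 26 MB left
11 memory blocks × 64 MB = 704 MB; used 393 MB; unused 311 MB.

311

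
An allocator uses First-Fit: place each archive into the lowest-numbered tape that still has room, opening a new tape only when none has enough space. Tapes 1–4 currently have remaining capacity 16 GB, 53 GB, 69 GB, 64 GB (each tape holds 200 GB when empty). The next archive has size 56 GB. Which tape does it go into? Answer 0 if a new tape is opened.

Tapes with room: tape 3 (69 GB), tape 4 (64 GB).
The first with room is tape 3.

3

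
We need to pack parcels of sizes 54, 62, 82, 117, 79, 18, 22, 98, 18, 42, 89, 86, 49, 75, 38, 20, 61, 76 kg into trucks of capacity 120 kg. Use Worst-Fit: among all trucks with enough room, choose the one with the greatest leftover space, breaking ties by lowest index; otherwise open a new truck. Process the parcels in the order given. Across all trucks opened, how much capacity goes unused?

truck 1: place 54 kg, 66 kg left
truck 1: place 62 kg, 4 kg left
truck 2: place 82 kg, 38 kg left
truck 3: place 117 kg, 3 kg left
truck 4: place 79 kg, 41 kg left
truck 4: place 18 kg, 23 kg left
truck 2: place 22 kg, 16 kg left
truck 5: place 98 kg, 22 kg left
truck 4: place 18 kg, 5 kg left
truck 6: place 42 kg, 78 kg left
truck 7: place 89 kg, 31 kg left
truck 8: place 86 kg, 34 kg left
truck 6: place 49 kg, 29 kg left
truck 9: place 75 kg, 45 kg left
truck 9: place 38 kg, 7 kg left
truck 8: place 20 kg, 14 kg left
truck 10: place 61 kg, 59 kg left
truck 11: place 76 kg, 44 kg left
11 trucks × 120 kg = 1320 kg; used 1086 kg; unused 234 kg.

234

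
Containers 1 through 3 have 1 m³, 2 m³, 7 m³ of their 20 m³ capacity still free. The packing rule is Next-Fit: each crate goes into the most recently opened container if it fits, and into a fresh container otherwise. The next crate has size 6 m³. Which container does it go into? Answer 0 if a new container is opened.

3

Next-Fit only looks at container 3, which has 7 m³ free.
6 m³ fits there.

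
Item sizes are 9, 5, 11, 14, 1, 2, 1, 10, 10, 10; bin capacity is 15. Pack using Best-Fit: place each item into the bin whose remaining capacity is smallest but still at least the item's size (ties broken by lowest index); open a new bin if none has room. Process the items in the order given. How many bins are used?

bin 1: place 9, 6 left
bin 1: place 5, 1 left
bin 2: place 11, 4 left
bin 3: place 14, 1 left
bin 1: place 1, 0 left
bin 2: place 2, 2 left
bin 3: place 1, 0 left
bin 4: place 10, 5 left
bin 5: place 10, 5 left
bin 6: place 10, 5 left

6 bins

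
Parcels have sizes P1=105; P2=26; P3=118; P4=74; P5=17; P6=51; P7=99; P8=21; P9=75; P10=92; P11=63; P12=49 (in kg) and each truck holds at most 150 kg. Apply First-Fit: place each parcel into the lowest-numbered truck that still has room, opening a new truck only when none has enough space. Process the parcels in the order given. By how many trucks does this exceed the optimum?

0

First-Fit: [105,26,17] [118,21] [74,51] [99,49] [75,63] [92] → 6 trucks.
Total size 790 kg; any packing needs at least ⌈790/150⌉ = 6 trucks.
So 6 is already optimal.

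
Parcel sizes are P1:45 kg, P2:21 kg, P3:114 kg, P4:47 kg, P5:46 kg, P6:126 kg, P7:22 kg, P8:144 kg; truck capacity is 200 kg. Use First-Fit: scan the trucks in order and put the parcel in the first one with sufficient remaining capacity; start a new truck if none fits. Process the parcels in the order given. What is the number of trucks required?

4

P1 (45 kg) → truck 1 (remaining 155 kg)
P2 (21 kg) → truck 1 (remaining 134 kg)
P3 (114 kg) → truck 1 (remaining 20 kg)
P4 (47 kg) → truck 2 (remaining 153 kg)
P5 (46 kg) → truck 2 (remaining 107 kg)
P6 (126 kg) → truck 3 (remaining 74 kg)
P7 (22 kg) → truck 2 (remaining 85 kg)
P8 (144 kg) → truck 4 (remaining 56 kg)
Final trucks: [45,21,114] [47,46,22] [126] [144].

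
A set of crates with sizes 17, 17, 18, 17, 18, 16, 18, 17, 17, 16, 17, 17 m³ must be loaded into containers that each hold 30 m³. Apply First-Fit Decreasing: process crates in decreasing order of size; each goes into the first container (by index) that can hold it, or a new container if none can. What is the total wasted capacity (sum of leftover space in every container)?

155

Sorted descending: 18, 18, 18, 17, 17, 17, 17, 17, 17, 17, 16, 16.
18 m³ → container 1 (remaining 12 m³)
18 m³ → container 2 (remaining 12 m³)
18 m³ → container 3 (remaining 12 m³)
17 m³ → container 4 (remaining 13 m³)
17 m³ → container 5 (remaining 13 m³)
17 m³ → container 6 (remaining 13 m³)
17 m³ → container 7 (remaining 13 m³)
17 m³ → container 8 (remaining 13 m³)
17 m³ → container 9 (remaining 13 m³)
17 m³ → container 10 (remaining 13 m³)
16 m³ → container 11 (remaining 14 m³)
16 m³ → container 12 (remaining 14 m³)
12 containers × 30 m³ = 360 m³; used 205 m³; unused 155 m³.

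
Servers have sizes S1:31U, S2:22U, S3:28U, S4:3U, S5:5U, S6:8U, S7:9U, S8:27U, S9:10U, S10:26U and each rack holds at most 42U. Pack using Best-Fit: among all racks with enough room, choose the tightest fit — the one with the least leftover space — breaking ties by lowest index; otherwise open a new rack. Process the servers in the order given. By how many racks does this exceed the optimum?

Best-Fit: [31,3,5] [22,9,10] [28,8] [27] [26] → 5 racks.
Total size 169U; any packing needs at least ⌈169/42⌉ = 5 racks.
So 5 is already optimal.

0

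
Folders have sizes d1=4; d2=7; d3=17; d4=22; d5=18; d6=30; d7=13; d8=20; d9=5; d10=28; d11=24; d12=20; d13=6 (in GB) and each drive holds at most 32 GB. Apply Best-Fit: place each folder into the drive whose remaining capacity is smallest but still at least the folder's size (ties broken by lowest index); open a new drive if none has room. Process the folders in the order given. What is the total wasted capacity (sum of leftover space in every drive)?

drive 1: place d1 (4 GB), 28 GB left
drive 1: place d2 (7 GB), 21 GB left
drive 1: place d3 (17 GB), 4 GB left
drive 2: place d4 (22 GB), 10 GB left
drive 3: place d5 (18 GB), 14 GB left
drive 4: place d6 (30 GB), 2 GB left
drive 3: place d7 (13 GB), 1 GB left
drive 5: place d8 (20 GB), 12 GB left
drive 2: place d9 (5 GB), 5 GB left
drive 6: place d10 (28 GB), 4 GB left
drive 7: place d11 (24 GB), 8 GB left
drive 8: place d12 (20 GB), 12 GB left
drive 7: place d13 (6 GB), 2 GB left
8 drives × 32 GB = 256 GB; used 214 GB; unused 42 GB.

42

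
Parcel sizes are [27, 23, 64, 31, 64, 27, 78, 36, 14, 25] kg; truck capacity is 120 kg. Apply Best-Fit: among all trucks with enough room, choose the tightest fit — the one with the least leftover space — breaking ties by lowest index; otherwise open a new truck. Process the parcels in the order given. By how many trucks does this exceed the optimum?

0

Best-Fit: [27,23,64] [31,64,25] [27,78,14] [36] → 4 trucks.
Total size 389 kg; any packing needs at least ⌈389/120⌉ = 4 trucks.
So 4 is already optimal.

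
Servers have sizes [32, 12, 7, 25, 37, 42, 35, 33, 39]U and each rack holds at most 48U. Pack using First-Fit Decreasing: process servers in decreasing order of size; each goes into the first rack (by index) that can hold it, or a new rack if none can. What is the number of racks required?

7

Sorted descending: 42, 39, 37, 35, 33, 32, 25, 12, 7.
rack 1: place 42U, 6U left
rack 2: place 39U, 9U left
rack 3: place 37U, 11U left
rack 4: place 35U, 13U left
rack 5: place 33U, 15U left
rack 6: place 32U, 16U left
rack 7: place 25U, 23U left
rack 4: place 12U, 1U left
rack 2: place 7U, 2U left
Final racks: [42] [39,7] [37] [35,12] [33] [32] [25].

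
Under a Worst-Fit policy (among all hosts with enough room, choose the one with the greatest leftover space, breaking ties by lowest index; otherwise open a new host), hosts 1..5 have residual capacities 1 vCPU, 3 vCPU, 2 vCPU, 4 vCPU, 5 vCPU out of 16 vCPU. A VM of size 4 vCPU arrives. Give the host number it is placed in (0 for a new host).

Hosts with room: host 4 (4 vCPU), host 5 (5 vCPU).
Most room is host 5 with 5 vCPU free.

5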